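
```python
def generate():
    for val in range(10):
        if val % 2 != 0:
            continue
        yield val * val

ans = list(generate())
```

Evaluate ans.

Step 1: Only yield val**2 when val is divisible by 2:
  val=0: 0 % 2 == 0, yield 0**2 = 0
  val=2: 2 % 2 == 0, yield 2**2 = 4
  val=4: 4 % 2 == 0, yield 4**2 = 16
  val=6: 6 % 2 == 0, yield 6**2 = 36
  val=8: 8 % 2 == 0, yield 8**2 = 64
Therefore ans = [0, 4, 16, 36, 64].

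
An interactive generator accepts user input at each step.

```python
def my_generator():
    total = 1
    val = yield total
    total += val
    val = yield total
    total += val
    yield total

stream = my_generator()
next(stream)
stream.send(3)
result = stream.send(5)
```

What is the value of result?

Step 1: next() -> yield total=1.
Step 2: send(3) -> val=3, total = 1+3 = 4, yield 4.
Step 3: send(5) -> val=5, total = 4+5 = 9, yield 9.
Therefore result = 9.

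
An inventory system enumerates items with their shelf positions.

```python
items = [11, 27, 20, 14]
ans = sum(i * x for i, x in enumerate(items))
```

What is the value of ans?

Step 1: Compute i * x for each (i, x) in enumerate([11, 27, 20, 14]):
  i=0, x=11: 0*11 = 0
  i=1, x=27: 1*27 = 27
  i=2, x=20: 2*20 = 40
  i=3, x=14: 3*14 = 42
Step 2: sum = 0 + 27 + 40 + 42 = 109.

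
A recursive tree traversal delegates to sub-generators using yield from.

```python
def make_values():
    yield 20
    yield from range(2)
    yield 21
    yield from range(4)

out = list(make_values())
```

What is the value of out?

Step 1: Trace yields in order:
  yield 20
  yield 0
  yield 1
  yield 21
  yield 0
  yield 1
  yield 2
  yield 3
Therefore out = [20, 0, 1, 21, 0, 1, 2, 3].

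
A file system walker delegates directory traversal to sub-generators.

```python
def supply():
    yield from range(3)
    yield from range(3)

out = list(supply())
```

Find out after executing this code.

Step 1: Trace yields in order:
  yield 0
  yield 1
  yield 2
  yield 0
  yield 1
  yield 2
Therefore out = [0, 1, 2, 0, 1, 2].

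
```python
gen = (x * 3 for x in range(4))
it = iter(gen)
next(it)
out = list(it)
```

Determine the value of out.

Step 1: Generator produces [0, 3, 6, 9].
Step 2: next(it) consumes first element (0).
Step 3: list(it) collects remaining: [3, 6, 9].
Therefore out = [3, 6, 9].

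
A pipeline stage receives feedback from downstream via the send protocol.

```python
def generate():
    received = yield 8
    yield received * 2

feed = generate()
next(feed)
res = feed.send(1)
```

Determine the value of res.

Step 1: next(feed) advances to first yield, producing 8.
Step 2: send(1) resumes, received = 1.
Step 3: yield received * 2 = 1 * 2 = 2.
Therefore res = 2.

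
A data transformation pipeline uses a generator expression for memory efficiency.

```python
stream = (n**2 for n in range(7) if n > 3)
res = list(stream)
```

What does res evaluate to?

Step 1: For range(7), keep n > 3, then square:
  n=0: 0 <= 3, excluded
  n=1: 1 <= 3, excluded
  n=2: 2 <= 3, excluded
  n=3: 3 <= 3, excluded
  n=4: 4 > 3, yield 4**2 = 16
  n=5: 5 > 3, yield 5**2 = 25
  n=6: 6 > 3, yield 6**2 = 36
Therefore res = [16, 25, 36].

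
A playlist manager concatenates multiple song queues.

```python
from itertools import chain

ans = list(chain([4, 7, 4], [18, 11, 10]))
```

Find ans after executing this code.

Step 1: chain() concatenates iterables: [4, 7, 4] + [18, 11, 10].
Therefore ans = [4, 7, 4, 18, 11, 10].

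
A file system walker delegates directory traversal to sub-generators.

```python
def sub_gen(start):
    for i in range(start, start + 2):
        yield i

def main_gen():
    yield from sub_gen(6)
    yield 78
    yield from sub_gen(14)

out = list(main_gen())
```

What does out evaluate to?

Step 1: main_gen() delegates to sub_gen(6):
  yield 6
  yield 7
Step 2: yield 78
Step 3: Delegates to sub_gen(14):
  yield 14
  yield 15
Therefore out = [6, 7, 78, 14, 15].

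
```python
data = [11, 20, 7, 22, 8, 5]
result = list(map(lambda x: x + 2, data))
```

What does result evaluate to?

Step 1: Apply lambda x: x + 2 to each element:
  11 -> 13
  20 -> 22
  7 -> 9
  22 -> 24
  8 -> 10
  5 -> 7
Therefore result = [13, 22, 9, 24, 10, 7].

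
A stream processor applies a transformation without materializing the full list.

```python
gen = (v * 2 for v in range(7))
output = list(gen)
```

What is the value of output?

Step 1: For each v in range(7), compute v*2:
  v=0: 0*2 = 0
  v=1: 1*2 = 2
  v=2: 2*2 = 4
  v=3: 3*2 = 6
  v=4: 4*2 = 8
  v=5: 5*2 = 10
  v=6: 6*2 = 12
Therefore output = [0, 2, 4, 6, 8, 10, 12].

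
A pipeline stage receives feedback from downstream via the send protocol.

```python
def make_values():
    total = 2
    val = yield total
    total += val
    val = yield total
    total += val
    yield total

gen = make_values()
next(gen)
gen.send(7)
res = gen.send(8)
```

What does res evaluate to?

Step 1: next() -> yield total=2.
Step 2: send(7) -> val=7, total = 2+7 = 9, yield 9.
Step 3: send(8) -> val=8, total = 9+8 = 17, yield 17.
Therefore res = 17.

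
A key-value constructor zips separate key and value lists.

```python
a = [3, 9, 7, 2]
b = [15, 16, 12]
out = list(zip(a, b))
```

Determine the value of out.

Step 1: zip stops at shortest (len(a)=4, len(b)=3):
  Index 0: (3, 15)
  Index 1: (9, 16)
  Index 2: (7, 12)
Step 2: Last element of a (2) has no pair, dropped.
Therefore out = [(3, 15), (9, 16), (7, 12)].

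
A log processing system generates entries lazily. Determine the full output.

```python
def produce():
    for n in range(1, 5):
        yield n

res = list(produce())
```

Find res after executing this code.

Step 1: The generator yields each value from range(1, 5).
Step 2: list() consumes all yields: [1, 2, 3, 4].
Therefore res = [1, 2, 3, 4].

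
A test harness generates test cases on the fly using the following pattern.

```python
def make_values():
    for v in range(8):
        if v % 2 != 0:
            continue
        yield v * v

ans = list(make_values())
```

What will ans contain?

Step 1: Only yield v**2 when v is divisible by 2:
  v=0: 0 % 2 == 0, yield 0**2 = 0
  v=2: 2 % 2 == 0, yield 2**2 = 4
  v=4: 4 % 2 == 0, yield 4**2 = 16
  v=6: 6 % 2 == 0, yield 6**2 = 36
Therefore ans = [0, 4, 16, 36].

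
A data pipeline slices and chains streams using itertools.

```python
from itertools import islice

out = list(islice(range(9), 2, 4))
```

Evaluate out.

Step 1: islice(range(9), 2, 4) takes elements at indices [2, 4).
Step 2: Elements: [2, 3].
Therefore out = [2, 3].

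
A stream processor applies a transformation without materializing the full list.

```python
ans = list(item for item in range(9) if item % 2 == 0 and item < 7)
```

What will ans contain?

Step 1: Filter range(9) where item % 2 == 0 and item < 7:
  item=0: both conditions met, included
  item=1: excluded (1 % 2 != 0)
  item=2: both conditions met, included
  item=3: excluded (3 % 2 != 0)
  item=4: both conditions met, included
  item=5: excluded (5 % 2 != 0)
  item=6: both conditions met, included
  item=7: excluded (7 % 2 != 0, 7 >= 7)
  item=8: excluded (8 >= 7)
Therefore ans = [0, 2, 4, 6].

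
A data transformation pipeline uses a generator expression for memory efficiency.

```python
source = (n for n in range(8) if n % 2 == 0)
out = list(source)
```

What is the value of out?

Step 1: Filter range(8) keeping only even values:
  n=0: even, included
  n=1: odd, excluded
  n=2: even, included
  n=3: odd, excluded
  n=4: even, included
  n=5: odd, excluded
  n=6: even, included
  n=7: odd, excluded
Therefore out = [0, 2, 4, 6].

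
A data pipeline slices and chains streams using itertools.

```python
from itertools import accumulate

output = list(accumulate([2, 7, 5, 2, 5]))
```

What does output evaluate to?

Step 1: accumulate computes running sums:
  + 2 = 2
  + 7 = 9
  + 5 = 14
  + 2 = 16
  + 5 = 21
Therefore output = [2, 9, 14, 16, 21].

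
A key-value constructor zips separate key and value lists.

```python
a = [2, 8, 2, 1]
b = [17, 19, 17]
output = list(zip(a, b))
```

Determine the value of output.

Step 1: zip stops at shortest (len(a)=4, len(b)=3):
  Index 0: (2, 17)
  Index 1: (8, 19)
  Index 2: (2, 17)
Step 2: Last element of a (1) has no pair, dropped.
Therefore output = [(2, 17), (8, 19), (2, 17)].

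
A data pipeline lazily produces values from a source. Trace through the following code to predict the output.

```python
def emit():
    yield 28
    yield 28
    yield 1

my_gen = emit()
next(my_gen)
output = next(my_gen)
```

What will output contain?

Step 1: emit() creates a generator.
Step 2: next(my_gen) yields 28 (consumed and discarded).
Step 3: next(my_gen) yields 28, assigned to output.
Therefore output = 28.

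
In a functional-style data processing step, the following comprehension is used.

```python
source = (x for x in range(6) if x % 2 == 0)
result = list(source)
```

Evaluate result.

Step 1: Filter range(6) keeping only even values:
  x=0: even, included
  x=1: odd, excluded
  x=2: even, included
  x=3: odd, excluded
  x=4: even, included
  x=5: odd, excluded
Therefore result = [0, 2, 4].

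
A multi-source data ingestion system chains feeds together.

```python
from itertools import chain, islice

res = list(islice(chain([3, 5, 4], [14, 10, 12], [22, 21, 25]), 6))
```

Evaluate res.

Step 1: chain([3, 5, 4], [14, 10, 12], [22, 21, 25]) = [3, 5, 4, 14, 10, 12, 22, 21, 25].
Step 2: islice takes first 6 elements: [3, 5, 4, 14, 10, 12].
Therefore res = [3, 5, 4, 14, 10, 12].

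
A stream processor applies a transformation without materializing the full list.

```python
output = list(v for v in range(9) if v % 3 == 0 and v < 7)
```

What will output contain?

Step 1: Filter range(9) where v % 3 == 0 and v < 7:
  v=0: both conditions met, included
  v=1: excluded (1 % 3 != 0)
  v=2: excluded (2 % 3 != 0)
  v=3: both conditions met, included
  v=4: excluded (4 % 3 != 0)
  v=5: excluded (5 % 3 != 0)
  v=6: both conditions met, included
  v=7: excluded (7 % 3 != 0, 7 >= 7)
  v=8: excluded (8 % 3 != 0, 8 >= 7)
Therefore output = [0, 3, 6].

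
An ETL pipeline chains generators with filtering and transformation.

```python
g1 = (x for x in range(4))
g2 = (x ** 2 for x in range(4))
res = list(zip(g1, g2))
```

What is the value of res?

Step 1: g1 produces [0, 1, 2, 3].
Step 2: g2 produces [0, 1, 4, 9].
Step 3: zip pairs them: [(0, 0), (1, 1), (2, 4), (3, 9)].
Therefore res = [(0, 0), (1, 1), (2, 4), (3, 9)].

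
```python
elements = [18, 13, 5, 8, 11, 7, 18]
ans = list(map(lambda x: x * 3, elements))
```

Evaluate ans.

Step 1: Apply lambda x: x * 3 to each element:
  18 -> 54
  13 -> 39
  5 -> 15
  8 -> 24
  11 -> 33
  7 -> 21
  18 -> 54
Therefore ans = [54, 39, 15, 24, 33, 21, 54].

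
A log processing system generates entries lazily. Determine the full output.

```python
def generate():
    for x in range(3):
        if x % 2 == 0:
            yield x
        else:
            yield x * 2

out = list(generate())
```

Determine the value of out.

Step 1: For each x in range(3), yield x if even, else x*2:
  x=0 (even): yield 0
  x=1 (odd): yield 1*2 = 2
  x=2 (even): yield 2
Therefore out = [0, 2, 2].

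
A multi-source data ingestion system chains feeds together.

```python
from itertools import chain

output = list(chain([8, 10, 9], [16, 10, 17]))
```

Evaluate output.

Step 1: chain() concatenates iterables: [8, 10, 9] + [16, 10, 17].
Therefore output = [8, 10, 9, 16, 10, 17].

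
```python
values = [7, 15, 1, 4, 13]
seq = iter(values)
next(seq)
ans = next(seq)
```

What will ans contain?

Step 1: Create iterator over [7, 15, 1, 4, 13].
Step 2: next() consumes 7.
Step 3: next() returns 15.
Therefore ans = 15.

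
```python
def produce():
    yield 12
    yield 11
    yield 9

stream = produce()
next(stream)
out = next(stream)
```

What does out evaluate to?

Step 1: produce() creates a generator.
Step 2: next(stream) yields 12 (consumed and discarded).
Step 3: next(stream) yields 11, assigned to out.
Therefore out = 11.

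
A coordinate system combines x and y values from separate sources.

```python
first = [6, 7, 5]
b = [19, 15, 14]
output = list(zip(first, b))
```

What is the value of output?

Step 1: zip pairs elements at same index:
  Index 0: (6, 19)
  Index 1: (7, 15)
  Index 2: (5, 14)
Therefore output = [(6, 19), (7, 15), (5, 14)].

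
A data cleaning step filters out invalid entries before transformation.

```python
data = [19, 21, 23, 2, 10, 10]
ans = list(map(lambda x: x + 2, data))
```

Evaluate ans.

Step 1: Apply lambda x: x + 2 to each element:
  19 -> 21
  21 -> 23
  23 -> 25
  2 -> 4
  10 -> 12
  10 -> 12
Therefore ans = [21, 23, 25, 4, 12, 12].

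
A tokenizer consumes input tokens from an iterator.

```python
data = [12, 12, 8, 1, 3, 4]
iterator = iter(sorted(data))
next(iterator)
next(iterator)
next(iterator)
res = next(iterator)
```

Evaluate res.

Step 1: sorted([12, 12, 8, 1, 3, 4]) = [1, 3, 4, 8, 12, 12].
Step 2: Create iterator and skip 3 elements.
Step 3: next() returns 8.
Therefore res = 8.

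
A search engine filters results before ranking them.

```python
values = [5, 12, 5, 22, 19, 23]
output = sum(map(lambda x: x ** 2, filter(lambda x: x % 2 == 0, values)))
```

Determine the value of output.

Step 1: Filter even numbers from [5, 12, 5, 22, 19, 23]: [12, 22]
Step 2: Square each: [144, 484]
Step 3: Sum = 628.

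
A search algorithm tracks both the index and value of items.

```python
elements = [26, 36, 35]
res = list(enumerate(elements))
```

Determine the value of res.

Step 1: enumerate pairs each element with its index:
  (0, 26)
  (1, 36)
  (2, 35)
Therefore res = [(0, 26), (1, 36), (2, 35)].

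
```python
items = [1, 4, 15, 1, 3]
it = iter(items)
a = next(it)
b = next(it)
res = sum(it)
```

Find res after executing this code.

Step 1: Create iterator over [1, 4, 15, 1, 3].
Step 2: a = next() = 1, b = next() = 4.
Step 3: sum() of remaining [15, 1, 3] = 19.
Therefore res = 19.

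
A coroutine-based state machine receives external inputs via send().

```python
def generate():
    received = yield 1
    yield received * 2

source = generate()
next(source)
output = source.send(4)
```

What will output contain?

Step 1: next(source) advances to first yield, producing 1.
Step 2: send(4) resumes, received = 4.
Step 3: yield received * 2 = 4 * 2 = 8.
Therefore output = 8.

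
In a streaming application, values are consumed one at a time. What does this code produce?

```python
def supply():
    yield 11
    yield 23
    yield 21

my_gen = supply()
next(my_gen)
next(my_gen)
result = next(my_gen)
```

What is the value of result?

Step 1: supply() creates a generator.
Step 2: next(my_gen) yields 11 (consumed and discarded).
Step 3: next(my_gen) yields 23 (consumed and discarded).
Step 4: next(my_gen) yields 21, assigned to result.
Therefore result = 21.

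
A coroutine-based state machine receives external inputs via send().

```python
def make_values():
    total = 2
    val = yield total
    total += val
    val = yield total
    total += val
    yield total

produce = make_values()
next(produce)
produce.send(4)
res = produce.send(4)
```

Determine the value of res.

Step 1: next() -> yield total=2.
Step 2: send(4) -> val=4, total = 2+4 = 6, yield 6.
Step 3: send(4) -> val=4, total = 6+4 = 10, yield 10.
Therefore res = 10.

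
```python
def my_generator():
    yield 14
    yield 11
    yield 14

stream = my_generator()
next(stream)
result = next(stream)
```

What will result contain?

Step 1: my_generator() creates a generator.
Step 2: next(stream) yields 14 (consumed and discarded).
Step 3: next(stream) yields 11, assigned to result.
Therefore result = 11.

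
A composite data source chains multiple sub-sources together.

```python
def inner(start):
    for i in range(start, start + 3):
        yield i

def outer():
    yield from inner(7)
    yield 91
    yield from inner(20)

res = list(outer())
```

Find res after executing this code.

Step 1: outer() delegates to inner(7):
  yield 7
  yield 8
  yield 9
Step 2: yield 91
Step 3: Delegates to inner(20):
  yield 20
  yield 21
  yield 22
Therefore res = [7, 8, 9, 91, 20, 21, 22].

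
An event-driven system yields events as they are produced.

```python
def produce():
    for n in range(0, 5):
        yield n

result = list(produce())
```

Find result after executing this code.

Step 1: The generator yields each value from range(0, 5).
Step 2: list() consumes all yields: [0, 1, 2, 3, 4].
Therefore result = [0, 1, 2, 3, 4].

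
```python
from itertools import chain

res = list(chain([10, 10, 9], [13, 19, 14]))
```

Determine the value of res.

Step 1: chain() concatenates iterables: [10, 10, 9] + [13, 19, 14].
Therefore res = [10, 10, 9, 13, 19, 14].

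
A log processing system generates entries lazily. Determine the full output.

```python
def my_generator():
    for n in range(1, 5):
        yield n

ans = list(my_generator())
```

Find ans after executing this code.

Step 1: The generator yields each value from range(1, 5).
Step 2: list() consumes all yields: [1, 2, 3, 4].
Therefore ans = [1, 2, 3, 4].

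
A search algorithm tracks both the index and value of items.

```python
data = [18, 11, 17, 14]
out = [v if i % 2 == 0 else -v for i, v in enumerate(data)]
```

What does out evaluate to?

Step 1: For each (i, v), keep v if i is even, negate if odd:
  i=0 (even): keep 18
  i=1 (odd): negate to -11
  i=2 (even): keep 17
  i=3 (odd): negate to -14
Therefore out = [18, -11, 17, -14].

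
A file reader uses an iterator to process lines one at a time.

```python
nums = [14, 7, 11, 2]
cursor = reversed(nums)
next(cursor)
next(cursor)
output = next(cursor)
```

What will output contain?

Step 1: reversed([14, 7, 11, 2]) gives iterator: [2, 11, 7, 14].
Step 2: First next() = 2, second next() = 11.
Step 3: Third next() = 7.
Therefore output = 7.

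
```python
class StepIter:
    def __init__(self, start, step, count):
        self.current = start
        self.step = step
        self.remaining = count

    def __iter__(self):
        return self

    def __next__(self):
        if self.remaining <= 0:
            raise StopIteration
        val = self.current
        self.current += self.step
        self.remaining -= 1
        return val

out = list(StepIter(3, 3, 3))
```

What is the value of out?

Step 1: StepIter starts at 3, increments by 3, for 3 steps:
  Yield 3, then current += 3
  Yield 6, then current += 3
  Yield 9, then current += 3
Therefore out = [3, 6, 9].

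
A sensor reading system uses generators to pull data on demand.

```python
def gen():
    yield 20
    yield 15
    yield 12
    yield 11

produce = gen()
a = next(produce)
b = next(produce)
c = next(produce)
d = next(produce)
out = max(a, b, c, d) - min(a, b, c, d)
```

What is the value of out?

Step 1: Create generator and consume all values:
  a = next(produce) = 20
  b = next(produce) = 15
  c = next(produce) = 12
  d = next(produce) = 11
Step 2: max = 20, min = 11, out = 20 - 11 = 9.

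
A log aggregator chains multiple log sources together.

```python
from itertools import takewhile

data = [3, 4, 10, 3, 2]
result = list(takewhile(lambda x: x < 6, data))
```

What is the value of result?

Step 1: takewhile stops at first element >= 6:
  3 < 6: take
  4 < 6: take
  10 >= 6: stop
Therefore result = [3, 4].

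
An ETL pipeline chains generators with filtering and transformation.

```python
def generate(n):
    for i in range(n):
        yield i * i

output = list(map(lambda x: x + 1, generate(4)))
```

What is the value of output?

Step 1: generate(4) yields squares: [0, 1, 4, 9].
Step 2: map adds 1 to each: [1, 2, 5, 10].
Therefore output = [1, 2, 5, 10].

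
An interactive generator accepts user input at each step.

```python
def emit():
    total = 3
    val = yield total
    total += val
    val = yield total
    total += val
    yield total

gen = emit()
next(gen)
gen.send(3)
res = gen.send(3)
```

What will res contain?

Step 1: next() -> yield total=3.
Step 2: send(3) -> val=3, total = 3+3 = 6, yield 6.
Step 3: send(3) -> val=3, total = 6+3 = 9, yield 9.
Therefore res = 9.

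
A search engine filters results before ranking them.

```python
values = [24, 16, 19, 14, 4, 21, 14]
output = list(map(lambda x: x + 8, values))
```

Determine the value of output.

Step 1: Apply lambda x: x + 8 to each element:
  24 -> 32
  16 -> 24
  19 -> 27
  14 -> 22
  4 -> 12
  21 -> 29
  14 -> 22
Therefore output = [32, 24, 27, 22, 12, 29, 22].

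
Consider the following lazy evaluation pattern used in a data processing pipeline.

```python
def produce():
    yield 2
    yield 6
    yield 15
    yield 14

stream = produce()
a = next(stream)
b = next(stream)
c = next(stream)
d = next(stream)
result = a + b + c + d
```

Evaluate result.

Step 1: Create generator and consume all values:
  a = next(stream) = 2
  b = next(stream) = 6
  c = next(stream) = 15
  d = next(stream) = 14
Step 2: result = 2 + 6 + 15 + 14 = 37.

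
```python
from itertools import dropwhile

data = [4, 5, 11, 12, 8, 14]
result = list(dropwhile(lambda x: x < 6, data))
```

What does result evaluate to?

Step 1: dropwhile drops elements while < 6:
  4 < 6: dropped
  5 < 6: dropped
  11: kept (dropping stopped)
Step 2: Remaining elements kept regardless of condition.
Therefore result = [11, 12, 8, 14].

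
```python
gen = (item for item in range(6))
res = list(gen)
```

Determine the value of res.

Step 1: Generator expression iterates range(6): [0, 1, 2, 3, 4, 5].
Step 2: list() collects all values.
Therefore res = [0, 1, 2, 3, 4, 5].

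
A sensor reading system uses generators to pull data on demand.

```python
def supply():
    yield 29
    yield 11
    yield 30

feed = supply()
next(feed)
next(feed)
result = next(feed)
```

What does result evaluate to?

Step 1: supply() creates a generator.
Step 2: next(feed) yields 29 (consumed and discarded).
Step 3: next(feed) yields 11 (consumed and discarded).
Step 4: next(feed) yields 30, assigned to result.
Therefore result = 30.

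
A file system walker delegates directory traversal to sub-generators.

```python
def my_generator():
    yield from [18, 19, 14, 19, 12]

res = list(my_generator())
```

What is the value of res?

Step 1: yield from delegates to the iterable, yielding each element.
Step 2: Collected values: [18, 19, 14, 19, 12].
Therefore res = [18, 19, 14, 19, 12].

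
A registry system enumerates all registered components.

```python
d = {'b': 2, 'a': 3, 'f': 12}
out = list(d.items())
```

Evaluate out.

Step 1: d.items() returns (key, value) pairs in insertion order.
Therefore out = [('b', 2), ('a', 3), ('f', 12)].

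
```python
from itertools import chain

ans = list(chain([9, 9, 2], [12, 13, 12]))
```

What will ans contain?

Step 1: chain() concatenates iterables: [9, 9, 2] + [12, 13, 12].
Therefore ans = [9, 9, 2, 12, 13, 12].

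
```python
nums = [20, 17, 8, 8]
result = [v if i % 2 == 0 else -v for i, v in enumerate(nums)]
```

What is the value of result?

Step 1: For each (i, v), keep v if i is even, negate if odd:
  i=0 (even): keep 20
  i=1 (odd): negate to -17
  i=2 (even): keep 8
  i=3 (odd): negate to -8
Therefore result = [20, -17, 8, -8].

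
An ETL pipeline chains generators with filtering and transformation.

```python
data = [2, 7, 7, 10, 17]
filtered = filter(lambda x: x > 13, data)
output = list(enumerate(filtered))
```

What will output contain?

Step 1: Filter [2, 7, 7, 10, 17] for > 13: [17].
Step 2: enumerate re-indexes from 0: [(0, 17)].
Therefore output = [(0, 17)].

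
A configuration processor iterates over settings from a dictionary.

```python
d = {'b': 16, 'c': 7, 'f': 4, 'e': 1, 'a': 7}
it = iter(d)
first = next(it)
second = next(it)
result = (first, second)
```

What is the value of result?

Step 1: iter(d) iterates over keys: ['b', 'c', 'f', 'e', 'a'].
Step 2: first = next(it) = 'b', second = next(it) = 'c'.
Therefore result = ('b', 'c').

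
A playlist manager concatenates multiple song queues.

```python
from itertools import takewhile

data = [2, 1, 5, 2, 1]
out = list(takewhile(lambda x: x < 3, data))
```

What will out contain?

Step 1: takewhile stops at first element >= 3:
  2 < 3: take
  1 < 3: take
  5 >= 3: stop
Therefore out = [2, 1].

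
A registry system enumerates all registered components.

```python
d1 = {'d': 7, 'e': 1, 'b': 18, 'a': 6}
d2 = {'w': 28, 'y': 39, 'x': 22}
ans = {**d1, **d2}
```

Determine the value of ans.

Step 1: Merge d1 and d2 (d2 values override on key conflicts).
Step 2: d1 has keys ['d', 'e', 'b', 'a'], d2 has keys ['w', 'y', 'x'].
Therefore ans = {'d': 7, 'e': 1, 'b': 18, 'a': 6, 'w': 28, 'y': 39, 'x': 22}.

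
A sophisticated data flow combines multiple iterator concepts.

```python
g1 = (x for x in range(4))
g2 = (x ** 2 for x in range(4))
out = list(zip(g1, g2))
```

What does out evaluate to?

Step 1: g1 produces [0, 1, 2, 3].
Step 2: g2 produces [0, 1, 4, 9].
Step 3: zip pairs them: [(0, 0), (1, 1), (2, 4), (3, 9)].
Therefore out = [(0, 0), (1, 1), (2, 4), (3, 9)].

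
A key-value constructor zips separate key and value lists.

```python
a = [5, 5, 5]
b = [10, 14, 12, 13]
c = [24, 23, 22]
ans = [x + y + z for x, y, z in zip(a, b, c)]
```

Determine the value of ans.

Step 1: zip three lists (truncates to shortest, len=3):
  5 + 10 + 24 = 39
  5 + 14 + 23 = 42
  5 + 12 + 22 = 39
Therefore ans = [39, 42, 39].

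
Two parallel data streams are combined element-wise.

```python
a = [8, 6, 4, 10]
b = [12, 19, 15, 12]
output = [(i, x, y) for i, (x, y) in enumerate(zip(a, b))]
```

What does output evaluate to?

Step 1: enumerate(zip(a, b)) gives index with paired elements:
  i=0: (8, 12)
  i=1: (6, 19)
  i=2: (4, 15)
  i=3: (10, 12)
Therefore output = [(0, 8, 12), (1, 6, 19), (2, 4, 15), (3, 10, 12)].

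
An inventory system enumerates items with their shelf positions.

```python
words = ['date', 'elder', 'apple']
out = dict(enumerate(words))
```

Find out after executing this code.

Step 1: enumerate pairs indices with words:
  0 -> 'date'
  1 -> 'elder'
  2 -> 'apple'
Therefore out = {0: 'date', 1: 'elder', 2: 'apple'}.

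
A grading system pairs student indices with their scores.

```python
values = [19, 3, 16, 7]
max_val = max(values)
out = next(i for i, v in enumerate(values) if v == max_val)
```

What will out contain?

Step 1: max([19, 3, 16, 7]) = 19.
Step 2: Find first index where value == 19:
  Index 0: 19 == 19, found!
Therefore out = 0.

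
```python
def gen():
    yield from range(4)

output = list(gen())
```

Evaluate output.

Step 1: yield from delegates to the iterable, yielding each element.
Step 2: Collected values: [0, 1, 2, 3].
Therefore output = [0, 1, 2, 3].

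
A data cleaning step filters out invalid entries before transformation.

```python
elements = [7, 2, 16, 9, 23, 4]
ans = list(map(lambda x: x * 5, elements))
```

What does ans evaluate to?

Step 1: Apply lambda x: x * 5 to each element:
  7 -> 35
  2 -> 10
  16 -> 80
  9 -> 45
  23 -> 115
  4 -> 20
Therefore ans = [35, 10, 80, 45, 115, 20].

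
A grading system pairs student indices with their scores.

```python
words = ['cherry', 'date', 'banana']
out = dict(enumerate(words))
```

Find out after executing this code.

Step 1: enumerate pairs indices with words:
  0 -> 'cherry'
  1 -> 'date'
  2 -> 'banana'
Therefore out = {0: 'cherry', 1: 'date', 2: 'banana'}.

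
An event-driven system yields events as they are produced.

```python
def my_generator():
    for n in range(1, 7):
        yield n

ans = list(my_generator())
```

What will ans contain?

Step 1: The generator yields each value from range(1, 7).
Step 2: list() consumes all yields: [1, 2, 3, 4, 5, 6].
Therefore ans = [1, 2, 3, 4, 5, 6].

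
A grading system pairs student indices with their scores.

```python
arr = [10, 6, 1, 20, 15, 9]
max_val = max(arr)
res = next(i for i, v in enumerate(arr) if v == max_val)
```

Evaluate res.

Step 1: max([10, 6, 1, 20, 15, 9]) = 20.
Step 2: Find first index where value == 20:
  Index 0: 10 != 20
  Index 1: 6 != 20
  Index 2: 1 != 20
  Index 3: 20 == 20, found!
Therefore res = 3.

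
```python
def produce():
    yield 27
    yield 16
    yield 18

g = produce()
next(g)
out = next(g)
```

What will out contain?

Step 1: produce() creates a generator.
Step 2: next(g) yields 27 (consumed and discarded).
Step 3: next(g) yields 16, assigned to out.
Therefore out = 16.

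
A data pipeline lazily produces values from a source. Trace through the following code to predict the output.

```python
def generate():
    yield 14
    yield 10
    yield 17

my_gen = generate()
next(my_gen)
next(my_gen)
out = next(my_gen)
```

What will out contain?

Step 1: generate() creates a generator.
Step 2: next(my_gen) yields 14 (consumed and discarded).
Step 3: next(my_gen) yields 10 (consumed and discarded).
Step 4: next(my_gen) yields 17, assigned to out.
Therefore out = 17.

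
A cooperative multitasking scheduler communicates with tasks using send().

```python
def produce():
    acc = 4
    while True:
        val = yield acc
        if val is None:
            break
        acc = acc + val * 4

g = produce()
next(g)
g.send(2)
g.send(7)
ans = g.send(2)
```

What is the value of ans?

Step 1: next() -> yield acc=4.
Step 2: send(2) -> val=2, acc = 4 + 2*4 = 12, yield 12.
Step 3: send(7) -> val=7, acc = 12 + 7*4 = 40, yield 40.
Step 4: send(2) -> val=2, acc = 40 + 2*4 = 48, yield 48.
Therefore ans = 48.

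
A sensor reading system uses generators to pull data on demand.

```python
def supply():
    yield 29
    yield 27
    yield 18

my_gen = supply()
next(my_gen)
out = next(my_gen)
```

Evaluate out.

Step 1: supply() creates a generator.
Step 2: next(my_gen) yields 29 (consumed and discarded).
Step 3: next(my_gen) yields 27, assigned to out.
Therefore out = 27.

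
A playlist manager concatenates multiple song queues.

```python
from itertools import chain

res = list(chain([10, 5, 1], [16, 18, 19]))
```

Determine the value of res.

Step 1: chain() concatenates iterables: [10, 5, 1] + [16, 18, 19].
Therefore res = [10, 5, 1, 16, 18, 19].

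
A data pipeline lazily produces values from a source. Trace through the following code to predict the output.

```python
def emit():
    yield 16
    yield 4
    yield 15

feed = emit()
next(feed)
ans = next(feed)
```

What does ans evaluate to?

Step 1: emit() creates a generator.
Step 2: next(feed) yields 16 (consumed and discarded).
Step 3: next(feed) yields 4, assigned to ans.
Therefore ans = 4.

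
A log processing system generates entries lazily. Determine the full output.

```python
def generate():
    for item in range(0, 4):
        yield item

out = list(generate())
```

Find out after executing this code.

Step 1: The generator yields each value from range(0, 4).
Step 2: list() consumes all yields: [0, 1, 2, 3].
Therefore out = [0, 1, 2, 3].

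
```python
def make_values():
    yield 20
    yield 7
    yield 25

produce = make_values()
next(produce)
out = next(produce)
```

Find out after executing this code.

Step 1: make_values() creates a generator.
Step 2: next(produce) yields 20 (consumed and discarded).
Step 3: next(produce) yields 7, assigned to out.
Therefore out = 7.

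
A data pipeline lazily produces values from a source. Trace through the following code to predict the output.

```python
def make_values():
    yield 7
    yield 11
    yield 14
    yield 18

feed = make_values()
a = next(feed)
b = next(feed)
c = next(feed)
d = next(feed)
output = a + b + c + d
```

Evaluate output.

Step 1: Create generator and consume all values:
  a = next(feed) = 7
  b = next(feed) = 11
  c = next(feed) = 14
  d = next(feed) = 18
Step 2: output = 7 + 11 + 14 + 18 = 50.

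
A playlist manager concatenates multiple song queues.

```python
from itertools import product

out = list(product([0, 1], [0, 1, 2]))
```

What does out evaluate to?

Step 1: product([0, 1], [0, 1, 2]) gives all pairs:
  (0, 0)
  (0, 1)
  (0, 2)
  (1, 0)
  (1, 1)
  (1, 2)
Therefore out = [(0, 0), (0, 1), (0, 2), (1, 0), (1, 1), (1, 2)].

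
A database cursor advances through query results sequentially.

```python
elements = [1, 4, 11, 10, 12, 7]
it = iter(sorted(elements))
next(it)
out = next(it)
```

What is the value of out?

Step 1: sorted([1, 4, 11, 10, 12, 7]) = [1, 4, 7, 10, 11, 12].
Step 2: Create iterator and skip 1 elements.
Step 3: next() returns 4.
Therefore out = 4.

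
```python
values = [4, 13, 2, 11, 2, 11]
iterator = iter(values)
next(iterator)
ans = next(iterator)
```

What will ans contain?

Step 1: Create iterator over [4, 13, 2, 11, 2, 11].
Step 2: next() consumes 4.
Step 3: next() returns 13.
Therefore ans = 13.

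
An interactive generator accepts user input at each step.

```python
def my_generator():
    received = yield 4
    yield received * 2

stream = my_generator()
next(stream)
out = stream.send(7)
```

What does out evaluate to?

Step 1: next(stream) advances to first yield, producing 4.
Step 2: send(7) resumes, received = 7.
Step 3: yield received * 2 = 7 * 2 = 14.
Therefore out = 14.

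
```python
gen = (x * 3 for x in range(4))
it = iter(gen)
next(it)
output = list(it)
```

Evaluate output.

Step 1: Generator produces [0, 3, 6, 9].
Step 2: next(it) consumes first element (0).
Step 3: list(it) collects remaining: [3, 6, 9].
Therefore output = [3, 6, 9].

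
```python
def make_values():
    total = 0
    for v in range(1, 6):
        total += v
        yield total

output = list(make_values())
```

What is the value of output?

Step 1: Generator accumulates running sum:
  v=1: total = 1, yield 1
  v=2: total = 3, yield 3
  v=3: total = 6, yield 6
  v=4: total = 10, yield 10
  v=5: total = 15, yield 15
Therefore output = [1, 3, 6, 10, 15].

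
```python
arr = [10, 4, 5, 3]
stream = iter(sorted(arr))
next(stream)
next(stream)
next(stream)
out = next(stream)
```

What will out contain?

Step 1: sorted([10, 4, 5, 3]) = [3, 4, 5, 10].
Step 2: Create iterator and skip 3 elements.
Step 3: next() returns 10.
Therefore out = 10.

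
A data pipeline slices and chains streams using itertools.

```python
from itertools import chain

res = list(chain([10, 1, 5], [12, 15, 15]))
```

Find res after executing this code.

Step 1: chain() concatenates iterables: [10, 1, 5] + [12, 15, 15].
Therefore res = [10, 1, 5, 12, 15, 15].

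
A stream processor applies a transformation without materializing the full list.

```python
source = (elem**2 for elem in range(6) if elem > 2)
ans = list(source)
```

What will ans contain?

Step 1: For range(6), keep elem > 2, then square:
  elem=0: 0 <= 2, excluded
  elem=1: 1 <= 2, excluded
  elem=2: 2 <= 2, excluded
  elem=3: 3 > 2, yield 3**2 = 9
  elem=4: 4 > 2, yield 4**2 = 16
  elem=5: 5 > 2, yield 5**2 = 25
Therefore ans = [9, 16, 25].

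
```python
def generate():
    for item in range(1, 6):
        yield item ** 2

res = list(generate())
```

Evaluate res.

Step 1: For each item in range(1, 6), yield item**2:
  item=1: yield 1**2 = 1
  item=2: yield 2**2 = 4
  item=3: yield 3**2 = 9
  item=4: yield 4**2 = 16
  item=5: yield 5**2 = 25
Therefore res = [1, 4, 9, 16, 25].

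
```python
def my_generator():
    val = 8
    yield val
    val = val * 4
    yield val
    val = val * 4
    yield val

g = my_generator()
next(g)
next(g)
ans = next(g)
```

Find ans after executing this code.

Step 1: Trace through generator execution:
  Yield 1: val starts at 8, yield 8
  Yield 2: val = 8 * 4 = 32, yield 32
  Yield 3: val = 32 * 4 = 128, yield 128
Step 2: First next() gets 8, second next() gets the second value, third next() yields 128.
Therefore ans = 128.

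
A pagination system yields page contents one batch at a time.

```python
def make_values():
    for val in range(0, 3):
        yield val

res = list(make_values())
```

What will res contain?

Step 1: The generator yields each value from range(0, 3).
Step 2: list() consumes all yields: [0, 1, 2].
Therefore res = [0, 1, 2].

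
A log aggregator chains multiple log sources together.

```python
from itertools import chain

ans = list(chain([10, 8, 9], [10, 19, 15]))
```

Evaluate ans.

Step 1: chain() concatenates iterables: [10, 8, 9] + [10, 19, 15].
Therefore ans = [10, 8, 9, 10, 19, 15].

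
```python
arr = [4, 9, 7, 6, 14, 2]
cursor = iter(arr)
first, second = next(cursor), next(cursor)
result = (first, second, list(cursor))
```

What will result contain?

Step 1: Create iterator over [4, 9, 7, 6, 14, 2].
Step 2: first = 4, second = 9.
Step 3: Remaining elements: [7, 6, 14, 2].
Therefore result = (4, 9, [7, 6, 14, 2]).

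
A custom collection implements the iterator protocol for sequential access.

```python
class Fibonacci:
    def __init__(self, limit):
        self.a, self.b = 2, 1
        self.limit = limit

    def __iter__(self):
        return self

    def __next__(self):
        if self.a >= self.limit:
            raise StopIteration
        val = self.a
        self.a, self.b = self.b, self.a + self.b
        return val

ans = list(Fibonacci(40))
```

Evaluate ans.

Step 1: Fibonacci-like sequence (a=2, b=1) until >= 40:
  Yield 2, then a,b = 1,3
  Yield 1, then a,b = 3,4
  Yield 3, then a,b = 4,7
  Yield 4, then a,b = 7,11
  Yield 7, then a,b = 11,18
  Yield 11, then a,b = 18,29
  Yield 18, then a,b = 29,47
  Yield 29, then a,b = 47,76
Step 2: 47 >= 40, stop.
Therefore ans = [2, 1, 3, 4, 7, 11, 18, 29].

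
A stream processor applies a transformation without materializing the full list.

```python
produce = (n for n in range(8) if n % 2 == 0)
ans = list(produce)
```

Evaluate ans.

Step 1: Filter range(8) keeping only even values:
  n=0: even, included
  n=1: odd, excluded
  n=2: even, included
  n=3: odd, excluded
  n=4: even, included
  n=5: odd, excluded
  n=6: even, included
  n=7: odd, excluded
Therefore ans = [0, 2, 4, 6].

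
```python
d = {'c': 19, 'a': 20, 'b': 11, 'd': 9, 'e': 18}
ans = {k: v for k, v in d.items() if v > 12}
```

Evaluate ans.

Step 1: Filter items where value > 12:
  'c': 19 > 12: kept
  'a': 20 > 12: kept
  'b': 11 <= 12: removed
  'd': 9 <= 12: removed
  'e': 18 > 12: kept
Therefore ans = {'c': 19, 'a': 20, 'e': 18}.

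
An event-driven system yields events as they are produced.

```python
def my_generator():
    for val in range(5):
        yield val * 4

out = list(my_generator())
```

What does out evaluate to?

Step 1: For each val in range(5), yield val * 4:
  val=0: yield 0 * 4 = 0
  val=1: yield 1 * 4 = 4
  val=2: yield 2 * 4 = 8
  val=3: yield 3 * 4 = 12
  val=4: yield 4 * 4 = 16
Therefore out = [0, 4, 8, 12, 16].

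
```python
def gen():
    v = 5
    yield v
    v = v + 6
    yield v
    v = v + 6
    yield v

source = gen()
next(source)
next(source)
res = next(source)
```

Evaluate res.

Step 1: Trace through generator execution:
  Yield 1: v starts at 5, yield 5
  Yield 2: v = 5 + 6 = 11, yield 11
  Yield 3: v = 11 + 6 = 17, yield 17
Step 2: First next() gets 5, second next() gets the second value, third next() yields 17.
Therefore res = 17.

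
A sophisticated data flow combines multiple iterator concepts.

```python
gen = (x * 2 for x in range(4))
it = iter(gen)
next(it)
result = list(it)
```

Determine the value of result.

Step 1: Generator produces [0, 2, 4, 6].
Step 2: next(it) consumes first element (0).
Step 3: list(it) collects remaining: [2, 4, 6].
Therefore result = [2, 4, 6].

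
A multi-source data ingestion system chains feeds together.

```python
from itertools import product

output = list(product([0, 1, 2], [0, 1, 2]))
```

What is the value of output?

Step 1: product([0, 1, 2], [0, 1, 2]) gives all pairs:
  (0, 0)
  (0, 1)
  (0, 2)
  (1, 0)
  (1, 1)
  (1, 2)
  (2, 0)
  (2, 1)
  (2, 2)
Therefore output = [(0, 0), (0, 1), (0, 2), (1, 0), (1, 1), (1, 2), (2, 0), (2, 1), (2, 2)].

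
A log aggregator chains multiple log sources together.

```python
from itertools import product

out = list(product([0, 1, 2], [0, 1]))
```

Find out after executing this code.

Step 1: product([0, 1, 2], [0, 1]) gives all pairs:
  (0, 0)
  (0, 1)
  (1, 0)
  (1, 1)
  (2, 0)
  (2, 1)
Therefore out = [(0, 0), (0, 1), (1, 0), (1, 1), (2, 0), (2, 1)].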